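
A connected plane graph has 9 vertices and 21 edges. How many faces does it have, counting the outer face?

Euler's formula for a connected plane graph: V − E + F = 2, so F = 2 − 9 + 21 = 14.

14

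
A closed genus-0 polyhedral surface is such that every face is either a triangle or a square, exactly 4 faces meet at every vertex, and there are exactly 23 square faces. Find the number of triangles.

Let x be the number of triangles; then F = 23 + x.
Edge–face incidences: 2E = 4·23 + 3·x = 92 + 3x.
Every vertex has degree 4, so 4V = 2E.
Euler: V − E + F = 2 ⇒ (2E)/4 − E + (23 + x) = 2.
Multiply by 8: 2·(2E) − 4·(2E) + 8·(23 + x) = 16, i.e. 184 + 8x − 2·(92 + 3x) = 16.
Collecting terms: 2x = 16, so x = 8.
Then 2E = 92 + 3·8 = 116, so E = 58, V = 2E/4 = 29, F = 23 + 8 = 31.

8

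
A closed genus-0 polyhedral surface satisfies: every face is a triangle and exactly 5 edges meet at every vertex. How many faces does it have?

20

Each face has 3 edges and each edge borders two faces, so 2E = 3F.
Each vertex has degree 5, so 5V = 2E and hence V = 3F/5.
Euler: V − E + F = 2 ⇒ (3F/5) − (3F/2) + F = 2.
Multiply by 10: (6 − 15 + 10)F = 20, i.e. 1F = 20.
So F = 20, E = 3·20/2 = 30, V = 3·20/5 = 12.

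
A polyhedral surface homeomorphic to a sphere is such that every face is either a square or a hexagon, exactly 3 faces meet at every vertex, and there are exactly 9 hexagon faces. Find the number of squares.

Let x be the number of squares; then F = 9 + x.
Edge–face incidences: 2E = 6·9 + 4·x = 54 + 4x.
Every vertex has degree 3, so 3V = 2E.
Euler: V − E + F = 2 ⇒ (2E)/3 − E + (9 + x) = 2.
Multiply by 6: 2·(2E) − 3·(2E) + 6·(9 + x) = 12, i.e. 54 + 6x − (54 + 4x) = 12.
Collecting terms: 2x = 12, so x = 6.
Then 2E = 54 + 4·6 = 78, so E = 39, V = 2E/3 = 26, F = 9 + 6 = 15.

6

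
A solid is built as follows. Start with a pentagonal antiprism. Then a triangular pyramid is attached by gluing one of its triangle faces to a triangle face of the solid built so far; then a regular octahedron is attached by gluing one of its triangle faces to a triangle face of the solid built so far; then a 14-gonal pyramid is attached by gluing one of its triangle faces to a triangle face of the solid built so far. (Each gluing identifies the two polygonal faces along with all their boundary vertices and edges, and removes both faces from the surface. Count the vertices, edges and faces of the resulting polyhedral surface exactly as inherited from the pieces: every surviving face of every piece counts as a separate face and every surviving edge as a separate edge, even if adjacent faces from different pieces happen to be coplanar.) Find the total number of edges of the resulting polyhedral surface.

57

A pentagonal antiprism: V=10, E=20, F=12.
Attach a triangular pyramid (V=4, E=6, F=4) along a 3-gon: merge 3 vertices and 3 edges, delete both glued faces → V=11, E=23, F=14.
Attach a regular octahedron (V=6, E=12, F=8) along a 3-gon: merge 3 vertices and 3 edges, delete both glued faces → V=14, E=32, F=20.
Attach a 14-gonal pyramid (V=15, E=28, F=15) along a 3-gon: merge 3 vertices and 3 edges, delete both glued faces → V=26, E=57, F=33.
Check: V − E + F = 26 − 57 + 33 = 2.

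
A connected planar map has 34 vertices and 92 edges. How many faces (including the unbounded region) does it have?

Euler's formula for a connected plane graph: V − E + F = 2, so F = 2 − 34 + 92 = 60.

60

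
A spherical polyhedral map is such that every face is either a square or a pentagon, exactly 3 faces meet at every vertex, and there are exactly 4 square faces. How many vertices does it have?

Let x be the number of pentagons; then F = 4 + x.
Edge–face incidences: 2E = 4·4 + 5·x = 16 + 5x.
Every vertex has degree 3, so 3V = 2E.
Euler: V − E + F = 2 ⇒ (2E)/3 − E + (4 + x) = 2.
Multiply by 6: 2·(2E) − 3·(2E) + 6·(4 + x) = 12, i.e. 24 + 6x − (16 + 5x) = 12.
Collecting terms: x + 8 = 12, so x = 4.
Then 2E = 16 + 5·4 = 36, so E = 18, V = 2E/3 = 12, F = 4 + 4 = 8.

12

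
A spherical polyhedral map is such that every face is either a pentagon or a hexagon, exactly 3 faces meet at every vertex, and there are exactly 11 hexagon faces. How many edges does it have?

63

Let x be the number of pentagons; then F = 11 + x.
Edge–face incidences: 2E = 6·11 + 5·x = 66 + 5x.
Every vertex has degree 3, so 3V = 2E.
Euler: V − E + F = 2 ⇒ (2E)/3 − E + (11 + x) = 2.
Multiply by 6: 2·(2E) − 3·(2E) + 6·(11 + x) = 12, i.e. 66 + 6x − (66 + 5x) = 12.
Collecting terms: x = 12.
Then 2E = 66 + 5·12 = 126, so E = 63, V = 2E/3 = 42, F = 11 + 12 = 23.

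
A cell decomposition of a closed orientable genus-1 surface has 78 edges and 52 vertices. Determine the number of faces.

For a closed orientable surface of genus 1, χ = 2 − 2·1 = 0.
F = 0 − V + E = 0 − 52 + 78 = 26.

26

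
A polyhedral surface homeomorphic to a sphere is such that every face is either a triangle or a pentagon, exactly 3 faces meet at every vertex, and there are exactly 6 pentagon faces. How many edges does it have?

18

Let x be the number of triangles; then F = 6 + x.
Edge–face incidences: 2E = 5·6 + 3·x = 30 + 3x.
Every vertex has degree 3, so 3V = 2E.
Euler: V − E + F = 2 ⇒ (2E)/3 − E + (6 + x) = 2.
Multiply by 6: 2·(2E) − 3·(2E) + 6·(6 + x) = 12, i.e. 36 + 6x − (30 + 3x) = 12.
Collecting terms: 3x + 6 = 12, so 3x = 6, so x = 2.
Then 2E = 30 + 3·2 = 36, so E = 18, V = 2E/3 = 12, F = 6 + 2 = 8.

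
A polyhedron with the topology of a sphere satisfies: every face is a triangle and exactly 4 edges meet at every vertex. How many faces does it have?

Each face has 3 edges and each edge borders two faces, so 2E = 3F.
Each vertex has degree 4, so 4V = 2E and hence V = 3F/4.
Euler: V − E + F = 2 ⇒ (3F/4) − (3F/2) + F = 2.
Multiply by 8: (6 − 12 + 8)F = 16, i.e. 2F = 16.
So F = 8, E = 3·8/2 = 12, V = 3·8/4 = 6.

8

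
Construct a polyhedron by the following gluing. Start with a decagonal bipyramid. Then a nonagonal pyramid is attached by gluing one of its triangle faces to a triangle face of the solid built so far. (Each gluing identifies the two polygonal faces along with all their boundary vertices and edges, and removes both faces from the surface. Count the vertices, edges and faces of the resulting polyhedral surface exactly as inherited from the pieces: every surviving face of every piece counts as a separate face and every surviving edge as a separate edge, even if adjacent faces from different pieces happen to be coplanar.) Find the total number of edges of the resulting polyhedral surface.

45

A decagonal bipyramid: V=12, E=30, F=20.
Attach a nonagonal pyramid (V=10, E=18, F=10) along a 3-gon: merge 3 vertices and 3 edges, delete both glued faces → V=19, E=45, F=28.
Check: V − E + F = 19 − 45 + 28 = 2.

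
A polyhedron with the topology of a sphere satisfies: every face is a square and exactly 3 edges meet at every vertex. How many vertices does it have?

Each face has 4 edges and each edge borders two faces, so 2E = 4F.
Each vertex has degree 3, so 3V = 2E and hence V = 4F/3.
Euler: V − E + F = 2 ⇒ (4F/3) − (4F/2) + F = 2.
Multiply by 6: (8 − 12 + 6)F = 12, i.e. 2F = 12.
So F = 6, E = 4·6/2 = 12, V = 4·6/3 = 8.

8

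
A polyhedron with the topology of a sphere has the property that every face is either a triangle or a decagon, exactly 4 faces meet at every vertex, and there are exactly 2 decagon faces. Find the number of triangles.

20

Let x be the number of triangles; then F = 2 + x.
Edge–face incidences: 2E = 10·2 + 3·x = 20 + 3x.
Every vertex has degree 4, so 4V = 2E.
Euler: V − E + F = 2 ⇒ (2E)/4 − E + (2 + x) = 2.
Multiply by 8: 2·(2E) − 4·(2E) + 8·(2 + x) = 16, i.e. 16 + 8x − 2·(20 + 3x) = 16.
Collecting terms: 2x − 24 = 16, so 2x = 40, so x = 20.
Then 2E = 20 + 3·20 = 80, so E = 40, V = 2E/4 = 20, F = 2 + 20 = 22.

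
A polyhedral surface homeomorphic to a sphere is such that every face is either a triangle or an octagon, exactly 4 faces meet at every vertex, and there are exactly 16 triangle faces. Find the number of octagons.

2

Let x be the number of octagons; then F = 16 + x.
Edge–face incidences: 2E = 3·16 + 8·x = 48 + 8x.
Every vertex has degree 4, so 4V = 2E.
Euler: V − E + F = 2 ⇒ (2E)/4 − E + (16 + x) = 2.
Multiply by 8: 2·(2E) − 4·(2E) + 8·(16 + x) = 16, i.e. 128 + 8x − 2·(48 + 8x) = 16.
Collecting terms: −8x + 32 = 16, so −8x = −16, so x = 2.
Then 2E = 48 + 8·2 = 64, so E = 32, V = 2E/4 = 16, F = 16 + 2 = 18.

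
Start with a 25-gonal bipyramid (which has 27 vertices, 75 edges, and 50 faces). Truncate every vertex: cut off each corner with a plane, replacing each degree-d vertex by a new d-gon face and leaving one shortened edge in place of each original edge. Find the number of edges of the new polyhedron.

225

Truncation replaces each original edge-end by a new vertex, so V′ = 2E = 150.
Each original edge survives, and each old vertex of degree d contributes d new edges; summing degrees gives Σd = 2E, so E′ = E + 2E = 3E = 225.
Each original face survives and each original vertex becomes one new face: F′ = F + V = 77.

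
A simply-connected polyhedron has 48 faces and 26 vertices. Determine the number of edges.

Here V − E + F = 2.
E = V + F − (2) = 26 + 48 − (2) = 72.

72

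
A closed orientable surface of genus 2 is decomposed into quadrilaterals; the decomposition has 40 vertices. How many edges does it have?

χ = 2 − 2·2 = -2, and every face is a square so 4F = 2E.
V − E + F = -2 with E = 4F/2 gives 40 − (4/2 − 1)·F = -2, so F = 42 and E = 84.

84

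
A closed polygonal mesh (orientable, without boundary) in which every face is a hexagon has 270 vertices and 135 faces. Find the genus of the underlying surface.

1

Every face is a hexagon, so 2E = 6·135 = 810, giving E = 405.
χ = V − E + F = 270 − 405 + 135 = 0.
For a closed orientable surface χ = 2 − 2g, so g = (2 − (0))/2 = 1.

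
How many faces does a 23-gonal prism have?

25

A prism on an n-gon has two n-gon bases and n rectangular sides: V = 2·23 = 46, E = 3·23 = 69, F = 23 + 2 = 25.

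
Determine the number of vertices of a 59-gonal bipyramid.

61

A bipyramid over an n-gon has 2n triangular faces and n + 2 vertices: V = 59 + 2 = 61, E = 3·59 = 177, F = 2·59 = 118.
Check: V − E + F = 61 − 177 + 118 = 2.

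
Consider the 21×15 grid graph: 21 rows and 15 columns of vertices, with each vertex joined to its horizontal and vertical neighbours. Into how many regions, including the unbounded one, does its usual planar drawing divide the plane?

The grid has V = 21·15 = 315 vertices and E = 21·14 + 15·20 = 594 edges.
F = 2 − V + E = 2 − 315 + 594 = 281.

281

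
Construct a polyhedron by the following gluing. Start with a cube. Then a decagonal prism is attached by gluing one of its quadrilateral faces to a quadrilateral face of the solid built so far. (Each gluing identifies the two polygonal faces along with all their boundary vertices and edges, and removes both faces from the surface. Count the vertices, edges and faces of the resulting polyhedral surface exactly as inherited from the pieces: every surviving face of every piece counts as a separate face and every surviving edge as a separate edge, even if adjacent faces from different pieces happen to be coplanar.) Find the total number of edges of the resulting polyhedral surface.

38

A cube: V=8, E=12, F=6.
Attach a decagonal prism (V=20, E=30, F=12) along a 4-gon: merge 4 vertices and 4 edges, delete both glued faces → V=24, E=38, F=16.
Check: V − E + F = 24 − 38 + 16 = 2.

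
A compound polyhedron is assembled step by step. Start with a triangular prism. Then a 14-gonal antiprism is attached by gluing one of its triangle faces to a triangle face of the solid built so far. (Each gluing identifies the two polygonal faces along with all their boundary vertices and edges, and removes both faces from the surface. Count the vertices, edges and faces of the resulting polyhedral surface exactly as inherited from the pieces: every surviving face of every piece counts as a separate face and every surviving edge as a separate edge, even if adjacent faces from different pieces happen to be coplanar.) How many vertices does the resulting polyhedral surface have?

31

A triangular prism: V=6, E=9, F=5.
Attach a 14-gonal antiprism (V=28, E=56, F=30) along a 3-gon: merge 3 vertices and 3 edges, delete both glued faces → V=31, E=62, F=33.
Check: V − E + F = 31 − 62 + 33 = 2.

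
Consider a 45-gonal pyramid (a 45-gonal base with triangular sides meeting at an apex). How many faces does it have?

46

A pyramid on an n-gon base has one n-gon and n triangles: V = 45 + 1 = 46, E = 2·45 = 90, F = 45 + 1 = 46.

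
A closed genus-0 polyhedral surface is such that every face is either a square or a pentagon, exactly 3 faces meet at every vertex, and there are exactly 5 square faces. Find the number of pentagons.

Let x be the number of pentagons; then F = 5 + x.
Edge–face incidences: 2E = 4·5 + 5·x = 20 + 5x.
Every vertex has degree 3, so 3V = 2E.
Euler: V − E + F = 2 ⇒ (2E)/3 − E + (5 + x) = 2.
Multiply by 6: 2·(2E) − 3·(2E) + 6·(5 + x) = 12, i.e. 30 + 6x − (20 + 5x) = 12.
Collecting terms: x + 10 = 12, so x = 2.
Then 2E = 20 + 5·2 = 30, so E = 15, V = 2E/3 = 10, F = 5 + 2 = 7.

2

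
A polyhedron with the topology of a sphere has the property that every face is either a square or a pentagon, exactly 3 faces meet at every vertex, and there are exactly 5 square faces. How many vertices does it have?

Let x be the number of pentagons; then F = 5 + x.
Edge–face incidences: 2E = 4·5 + 5·x = 20 + 5x.
Every vertex has degree 3, so 3V = 2E.
Euler: V − E + F = 2 ⇒ (2E)/3 − E + (5 + x) = 2.
Multiply by 6: 2·(2E) − 3·(2E) + 6·(5 + x) = 12, i.e. 30 + 6x − (20 + 5x) = 12.
Collecting terms: x + 10 = 12, so x = 2.
Then 2E = 20 + 5·2 = 30, so E = 15, V = 2E/3 = 10, F = 5 + 2 = 7.

10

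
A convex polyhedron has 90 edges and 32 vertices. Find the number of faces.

60

Here V − E + F = 2.
F = 2 − V + E = 2 − 32 + 90 = 60.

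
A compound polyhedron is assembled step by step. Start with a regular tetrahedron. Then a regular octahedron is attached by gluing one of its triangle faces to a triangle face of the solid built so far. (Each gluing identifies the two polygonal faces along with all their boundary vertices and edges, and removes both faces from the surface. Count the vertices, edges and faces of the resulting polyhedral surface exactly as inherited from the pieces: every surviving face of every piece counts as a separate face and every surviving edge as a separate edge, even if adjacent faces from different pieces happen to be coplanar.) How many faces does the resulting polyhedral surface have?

10

A regular tetrahedron: V=4, E=6, F=4.
Attach a regular octahedron (V=6, E=12, F=8) along a 3-gon: merge 3 vertices and 3 edges, delete both glued faces → V=7, E=15, F=10.
Check: V − E + F = 7 − 15 + 10 = 2.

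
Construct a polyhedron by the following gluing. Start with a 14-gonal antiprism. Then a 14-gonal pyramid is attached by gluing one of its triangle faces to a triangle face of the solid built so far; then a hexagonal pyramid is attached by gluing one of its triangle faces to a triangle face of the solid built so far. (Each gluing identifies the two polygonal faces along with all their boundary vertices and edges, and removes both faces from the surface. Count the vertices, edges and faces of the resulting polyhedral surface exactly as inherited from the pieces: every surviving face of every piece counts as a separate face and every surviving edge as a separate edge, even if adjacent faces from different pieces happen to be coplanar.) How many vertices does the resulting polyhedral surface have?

A 14-gonal antiprism: V=28, E=56, F=30.
Attach a 14-gonal pyramid (V=15, E=28, F=15) along a 3-gon: merge 3 vertices and 3 edges, delete both glued faces → V=40, E=81, F=43.
Attach a hexagonal pyramid (V=7, E=12, F=7) along a 3-gon: merge 3 vertices and 3 edges, delete both glued faces → V=44, E=90, F=48.
Check: V − E + F = 44 − 90 + 48 = 2.

44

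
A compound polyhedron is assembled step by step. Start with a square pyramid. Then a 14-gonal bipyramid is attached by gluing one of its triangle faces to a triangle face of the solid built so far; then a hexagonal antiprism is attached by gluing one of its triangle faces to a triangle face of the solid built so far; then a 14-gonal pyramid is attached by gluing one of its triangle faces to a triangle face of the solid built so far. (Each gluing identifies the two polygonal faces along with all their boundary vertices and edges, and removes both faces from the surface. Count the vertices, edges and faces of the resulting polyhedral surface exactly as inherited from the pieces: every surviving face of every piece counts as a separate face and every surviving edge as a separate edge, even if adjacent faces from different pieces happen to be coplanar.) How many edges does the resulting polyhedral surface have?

A square pyramid: V=5, E=8, F=5.
Attach a 14-gonal bipyramid (V=16, E=42, F=28) along a 3-gon: merge 3 vertices and 3 edges, delete both glued faces → V=18, E=47, F=31.
Attach a hexagonal antiprism (V=12, E=24, F=14) along a 3-gon: merge 3 vertices and 3 edges, delete both glued faces → V=27, E=68, F=43.
Attach a 14-gonal pyramid (V=15, E=28, F=15) along a 3-gon: merge 3 vertices and 3 edges, delete both glued faces → V=39, E=93, F=56.
Check: V − E + F = 39 − 93 + 56 = 2.

93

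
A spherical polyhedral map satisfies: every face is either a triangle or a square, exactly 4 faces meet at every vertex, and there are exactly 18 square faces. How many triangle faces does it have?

8

Let x be the number of triangles; then F = 18 + x.
Edge–face incidences: 2E = 4·18 + 3·x = 72 + 3x.
Every vertex has degree 4, so 4V = 2E.
Euler: V − E + F = 2 ⇒ (2E)/4 − E + (18 + x) = 2.
Multiply by 8: 2·(2E) − 4·(2E) + 8·(18 + x) = 16, i.e. 144 + 8x − 2·(72 + 3x) = 16.
Collecting terms: 2x = 16, so x = 8.
Then 2E = 72 + 3·8 = 96, so E = 48, V = 2E/4 = 24, F = 18 + 8 = 26.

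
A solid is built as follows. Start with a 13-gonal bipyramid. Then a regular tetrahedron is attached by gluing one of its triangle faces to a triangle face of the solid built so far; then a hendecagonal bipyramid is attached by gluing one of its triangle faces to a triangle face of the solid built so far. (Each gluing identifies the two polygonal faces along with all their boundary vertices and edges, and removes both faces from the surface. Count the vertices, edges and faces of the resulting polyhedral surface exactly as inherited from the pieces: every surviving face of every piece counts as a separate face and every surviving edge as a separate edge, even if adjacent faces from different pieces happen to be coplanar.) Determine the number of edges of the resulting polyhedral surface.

72

A 13-gonal bipyramid: V=15, E=39, F=26.
Attach a regular tetrahedron (V=4, E=6, F=4) along a 3-gon: merge 3 vertices and 3 edges, delete both glued faces → V=16, E=42, F=28.
Attach a hendecagonal bipyramid (V=13, E=33, F=22) along a 3-gon: merge 3 vertices and 3 edges, delete both glued faces → V=26, E=72, F=48.
Check: V − E + F = 26 − 72 + 48 = 2.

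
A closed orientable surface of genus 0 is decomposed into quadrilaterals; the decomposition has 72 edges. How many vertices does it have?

χ = 2 − 2·0 = 2, and every face is a square so 4F = 2E.
F = 2E/4 = 36. Then V = 2 + E − F = 2 + 72 − 36 = 38.

38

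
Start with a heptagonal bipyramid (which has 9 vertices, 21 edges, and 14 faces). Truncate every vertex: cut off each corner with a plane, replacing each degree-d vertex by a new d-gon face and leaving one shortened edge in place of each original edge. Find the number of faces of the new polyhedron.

Truncation replaces each original edge-end by a new vertex, so V′ = 2E = 42.
Each original edge survives, and each old vertex of degree d contributes d new edges; summing degrees gives Σd = 2E, so E′ = E + 2E = 3E = 63.
Each original face survives and each original vertex becomes one new face: F′ = F + V = 23.

23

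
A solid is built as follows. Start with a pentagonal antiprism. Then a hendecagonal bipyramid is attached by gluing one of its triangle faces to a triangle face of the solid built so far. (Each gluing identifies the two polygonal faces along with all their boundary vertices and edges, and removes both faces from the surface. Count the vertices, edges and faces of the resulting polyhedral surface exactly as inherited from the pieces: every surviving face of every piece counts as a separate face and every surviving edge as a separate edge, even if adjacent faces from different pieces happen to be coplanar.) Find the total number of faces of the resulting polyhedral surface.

32

A pentagonal antiprism: V=10, E=20, F=12.
Attach a hendecagonal bipyramid (V=13, E=33, F=22) along a 3-gon: merge 3 vertices and 3 edges, delete both glued faces → V=20, E=50, F=32.
Check: V − E + F = 20 − 50 + 32 = 2.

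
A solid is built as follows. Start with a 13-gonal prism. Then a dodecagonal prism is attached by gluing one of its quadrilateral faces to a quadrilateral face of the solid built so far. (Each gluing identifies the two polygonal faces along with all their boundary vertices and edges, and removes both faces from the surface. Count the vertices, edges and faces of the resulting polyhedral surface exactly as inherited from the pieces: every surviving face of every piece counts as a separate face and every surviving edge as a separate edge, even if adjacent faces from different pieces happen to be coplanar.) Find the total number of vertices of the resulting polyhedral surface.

46

A 13-gonal prism: V=26, E=39, F=15.
Attach a dodecagonal prism (V=24, E=36, F=14) along a 4-gon: merge 4 vertices and 4 edges, delete both glued faces → V=46, E=71, F=27.
Check: V − E + F = 46 − 71 + 27 = 2.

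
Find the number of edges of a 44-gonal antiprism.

An antiprism on an n-gon has two n-gon caps and 2n triangles: V = 2·44 = 88, E = 4·44 = 176, F = 2·44 + 2 = 90.

176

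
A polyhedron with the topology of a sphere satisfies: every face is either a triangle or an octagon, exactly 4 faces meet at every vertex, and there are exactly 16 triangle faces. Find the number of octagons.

Let x be the number of octagons; then F = 16 + x.
Edge–face incidences: 2E = 3·16 + 8·x = 48 + 8x.
Every vertex has degree 4, so 4V = 2E.
Euler: V − E + F = 2 ⇒ (2E)/4 − E + (16 + x) = 2.
Multiply by 8: 2·(2E) − 4·(2E) + 8·(16 + x) = 16, i.e. 128 + 8x − 2·(48 + 8x) = 16.
Collecting terms: −8x + 32 = 16, so −8x = −16, so x = 2.
Then 2E = 48 + 8·2 = 64, so E = 32, V = 2E/4 = 16, F = 16 + 2 = 18.

2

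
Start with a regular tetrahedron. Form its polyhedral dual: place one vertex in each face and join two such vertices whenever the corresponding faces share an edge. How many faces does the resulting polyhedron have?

The base solid has V = 4, E = 6, F = 4.
The dual swaps V and F and preserves E: V′ = F = 4, E′ = E = 6, F′ = V = 4.

4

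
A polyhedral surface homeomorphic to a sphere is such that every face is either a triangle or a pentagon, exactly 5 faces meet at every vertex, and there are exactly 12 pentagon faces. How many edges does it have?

150

Let x be the number of triangles; then F = 12 + x.
Edge–face incidences: 2E = 5·12 + 3·x = 60 + 3x.
Every vertex has degree 5, so 5V = 2E.
Euler: V − E + F = 2 ⇒ (2E)/5 − E + (12 + x) = 2.
Multiply by 10: 2·(2E) − 5·(2E) + 10·(12 + x) = 20, i.e. 120 + 10x − 3·(60 + 3x) = 20.
Collecting terms: x − 60 = 20, so x = 80.
Then 2E = 60 + 3·80 = 300, so E = 150, V = 2E/5 = 60, F = 12 + 80 = 92.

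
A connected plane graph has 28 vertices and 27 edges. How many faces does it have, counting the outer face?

1

Euler's formula for a connected plane graph: V − E + F = 2, so F = 2 − 28 + 27 = 1.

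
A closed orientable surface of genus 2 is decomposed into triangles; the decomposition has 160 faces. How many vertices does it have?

χ = 2 − 2·2 = -2, and every face is a triangle so 3F = 2E.
E = 3·160/2 = 240. Then V = -2 + E − F = -2 + 240 − 160 = 78.

78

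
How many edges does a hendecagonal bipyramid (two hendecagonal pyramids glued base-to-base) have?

A bipyramid over an n-gon has 2n triangular faces and n + 2 vertices: V = 11 + 2 = 13, E = 3·11 = 33, F = 2·11 = 22.

33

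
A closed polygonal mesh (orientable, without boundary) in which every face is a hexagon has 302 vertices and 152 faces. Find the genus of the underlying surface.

Every face is a hexagon, so 2E = 6·152 = 912, giving E = 456.
χ = V − E + F = 302 − 456 + 152 = -2.
For a closed orientable surface χ = 2 − 2g, so g = (2 − (-2))/2 = 2.

2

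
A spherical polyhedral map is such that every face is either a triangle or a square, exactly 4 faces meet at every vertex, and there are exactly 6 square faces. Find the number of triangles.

Let x be the number of triangles; then F = 6 + x.
Edge–face incidences: 2E = 4·6 + 3·x = 24 + 3x.
Every vertex has degree 4, so 4V = 2E.
Euler: V − E + F = 2 ⇒ (2E)/4 − E + (6 + x) = 2.
Multiply by 8: 2·(2E) − 4·(2E) + 8·(6 + x) = 16, i.e. 48 + 8x − 2·(24 + 3x) = 16.
Collecting terms: 2x = 16, so x = 8.
Then 2E = 24 + 3·8 = 48, so E = 24, V = 2E/4 = 12, F = 6 + 8 = 14.

8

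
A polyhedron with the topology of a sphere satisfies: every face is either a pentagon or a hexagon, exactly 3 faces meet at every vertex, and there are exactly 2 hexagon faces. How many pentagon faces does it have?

12

Let x be the number of pentagons; then F = 2 + x.
Edge–face incidences: 2E = 6·2 + 5·x = 12 + 5x.
Every vertex has degree 3, so 3V = 2E.
Euler: V − E + F = 2 ⇒ (2E)/3 − E + (2 + x) = 2.
Multiply by 6: 2·(2E) − 3·(2E) + 6·(2 + x) = 12, i.e. 12 + 6x − (12 + 5x) = 12.
Collecting terms: x = 12.
Then 2E = 12 + 5·12 = 72, so E = 36, V = 2E/3 = 24, F = 2 + 12 = 14.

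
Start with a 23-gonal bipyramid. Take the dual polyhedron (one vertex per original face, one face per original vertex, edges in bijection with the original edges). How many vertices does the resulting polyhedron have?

The base solid has V = 25, E = 69, F = 46.
The dual swaps V and F and preserves E: V′ = F = 46, E′ = E = 69, F′ = V = 25.

46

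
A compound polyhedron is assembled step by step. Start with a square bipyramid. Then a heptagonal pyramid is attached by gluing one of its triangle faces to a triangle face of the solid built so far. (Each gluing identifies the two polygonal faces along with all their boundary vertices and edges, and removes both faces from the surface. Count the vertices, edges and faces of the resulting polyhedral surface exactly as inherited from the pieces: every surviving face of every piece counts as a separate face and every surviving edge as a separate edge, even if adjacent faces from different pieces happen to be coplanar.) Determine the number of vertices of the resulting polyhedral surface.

11

A square bipyramid: V=6, E=12, F=8.
Attach a heptagonal pyramid (V=8, E=14, F=8) along a 3-gon: merge 3 vertices and 3 edges, delete both glued faces → V=11, E=23, F=14.
Check: V − E + F = 11 − 23 + 14 = 2.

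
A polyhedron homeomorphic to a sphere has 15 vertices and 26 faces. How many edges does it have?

Here V − E + F = 2.
E = V + F − (2) = 15 + 26 − (2) = 39.

39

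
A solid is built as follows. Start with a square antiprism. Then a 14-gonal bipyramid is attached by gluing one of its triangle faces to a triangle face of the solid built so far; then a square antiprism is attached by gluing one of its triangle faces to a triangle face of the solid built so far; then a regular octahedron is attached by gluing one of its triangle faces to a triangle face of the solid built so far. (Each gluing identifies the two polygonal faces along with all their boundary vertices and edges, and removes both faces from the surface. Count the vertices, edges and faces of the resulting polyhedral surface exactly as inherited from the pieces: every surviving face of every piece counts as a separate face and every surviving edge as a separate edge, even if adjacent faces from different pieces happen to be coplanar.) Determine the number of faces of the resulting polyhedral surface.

50

A square antiprism: V=8, E=16, F=10.
Attach a 14-gonal bipyramid (V=16, E=42, F=28) along a 3-gon: merge 3 vertices and 3 edges, delete both glued faces → V=21, E=55, F=36.
Attach a square antiprism (V=8, E=16, F=10) along a 3-gon: merge 3 vertices and 3 edges, delete both glued faces → V=26, E=68, F=44.
Attach a regular octahedron (V=6, E=12, F=8) along a 3-gon: merge 3 vertices and 3 edges, delete both glued faces → V=29, E=77, F=50.
Check: V − E + F = 29 − 77 + 50 = 2.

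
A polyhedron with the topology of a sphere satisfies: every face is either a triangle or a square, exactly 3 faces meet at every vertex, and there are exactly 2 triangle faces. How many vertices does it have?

6

Let x be the number of squares; then F = 2 + x.
Edge–face incidences: 2E = 3·2 + 4·x = 6 + 4x.
Every vertex has degree 3, so 3V = 2E.
Euler: V − E + F = 2 ⇒ (2E)/3 − E + (2 + x) = 2.
Multiply by 6: 2·(2E) − 3·(2E) + 6·(2 + x) = 12, i.e. 12 + 6x − (6 + 4x) = 12.
Collecting terms: 2x + 6 = 12, so 2x = 6, so x = 3.
Then 2E = 6 + 4·3 = 18, so E = 9, V = 2E/3 = 6, F = 2 + 3 = 5.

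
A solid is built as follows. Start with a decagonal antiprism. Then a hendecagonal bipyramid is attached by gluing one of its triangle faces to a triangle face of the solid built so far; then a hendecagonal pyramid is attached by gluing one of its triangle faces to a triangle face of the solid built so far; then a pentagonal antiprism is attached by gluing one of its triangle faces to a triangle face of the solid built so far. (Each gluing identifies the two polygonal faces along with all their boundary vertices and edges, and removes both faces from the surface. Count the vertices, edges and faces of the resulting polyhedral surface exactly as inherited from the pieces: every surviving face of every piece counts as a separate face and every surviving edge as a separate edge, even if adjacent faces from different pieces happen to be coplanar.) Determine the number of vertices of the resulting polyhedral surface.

46

A decagonal antiprism: V=20, E=40, F=22.
Attach a hendecagonal bipyramid (V=13, E=33, F=22) along a 3-gon: merge 3 vertices and 3 edges, delete both glued faces → V=30, E=70, F=42.
Attach a hendecagonal pyramid (V=12, E=22, F=12) along a 3-gon: merge 3 vertices and 3 edges, delete both glued faces → V=39, E=89, F=52.
Attach a pentagonal antiprism (V=10, E=20, F=12) along a 3-gon: merge 3 vertices and 3 edges, delete both glued faces → V=46, E=106, F=62.
Check: V − E + F = 46 − 106 + 62 = 2.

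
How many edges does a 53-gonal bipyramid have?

159

A bipyramid over an n-gon has 2n triangular faces and n + 2 vertices: V = 53 + 2 = 55, E = 3·53 = 159, F = 2·53 = 106.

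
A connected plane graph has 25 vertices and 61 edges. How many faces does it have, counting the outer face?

Euler's formula for a connected plane graph: V − E + F = 2, so F = 2 − 25 + 61 = 38.

38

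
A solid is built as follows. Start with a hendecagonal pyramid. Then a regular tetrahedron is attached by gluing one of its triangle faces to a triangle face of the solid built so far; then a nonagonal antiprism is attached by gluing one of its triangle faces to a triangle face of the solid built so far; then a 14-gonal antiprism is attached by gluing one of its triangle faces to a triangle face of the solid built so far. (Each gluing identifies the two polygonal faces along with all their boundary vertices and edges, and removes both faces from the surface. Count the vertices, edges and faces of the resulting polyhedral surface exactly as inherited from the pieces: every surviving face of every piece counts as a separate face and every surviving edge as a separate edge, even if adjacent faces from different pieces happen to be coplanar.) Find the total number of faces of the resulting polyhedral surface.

60

A hendecagonal pyramid: V=12, E=22, F=12.
Attach a regular tetrahedron (V=4, E=6, F=4) along a 3-gon: merge 3 vertices and 3 edges, delete both glued faces → V=13, E=25, F=14.
Attach a nonagonal antiprism (V=18, E=36, F=20) along a 3-gon: merge 3 vertices and 3 edges, delete both glued faces → V=28, E=58, F=32.
Attach a 14-gonal antiprism (V=28, E=56, F=30) along a 3-gon: merge 3 vertices and 3 edges, delete both glued faces → V=53, E=111, F=60.
Check: V − E + F = 53 − 111 + 60 = 2.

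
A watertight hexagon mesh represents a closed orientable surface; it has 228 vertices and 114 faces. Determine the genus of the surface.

1

Every face is a hexagon, so 2E = 6·114 = 684, giving E = 342.
χ = V − E + F = 228 − 342 + 114 = 0.
For a closed orientable surface χ = 2 − 2g, so g = (2 − (0))/2 = 1.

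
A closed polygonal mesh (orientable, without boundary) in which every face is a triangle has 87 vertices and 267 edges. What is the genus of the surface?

2

Every face is a triangle and each edge borders two faces, so 3F = 2·267, giving F = 178.
χ = V − E + F = 87 − 267 + 178 = -2.
For a closed orientable surface χ = 2 − 2g, so g = (2 − (-2))/2 = 2.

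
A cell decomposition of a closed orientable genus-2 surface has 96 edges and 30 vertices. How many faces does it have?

64

For a closed orientable surface of genus 2, χ = 2 − 2·2 = -2.
F = -2 − V + E = -2 − 30 + 96 = 64.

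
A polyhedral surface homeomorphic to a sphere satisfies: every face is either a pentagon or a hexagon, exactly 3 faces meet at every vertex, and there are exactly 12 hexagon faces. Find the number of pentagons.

Let x be the number of pentagons; then F = 12 + x.
Edge–face incidences: 2E = 6·12 + 5·x = 72 + 5x.
Every vertex has degree 3, so 3V = 2E.
Euler: V − E + F = 2 ⇒ (2E)/3 − E + (12 + x) = 2.
Multiply by 6: 2·(2E) − 3·(2E) + 6·(12 + x) = 12, i.e. 72 + 6x − (72 + 5x) = 12.
Collecting terms: x = 12.
Then 2E = 72 + 5·12 = 132, so E = 66, V = 2E/3 = 44, F = 12 + 12 = 24.

12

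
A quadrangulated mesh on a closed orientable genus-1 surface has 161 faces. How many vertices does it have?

χ = 2 − 2·1 = 0, and every face is a square so 4F = 2E.
E = 4·161/2 = 322. Then V = 0 + E − F = 0 + 322 − 161 = 161.

161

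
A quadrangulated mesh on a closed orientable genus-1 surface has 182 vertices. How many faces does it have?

182

χ = 2 − 2·1 = 0, and every face is a square so 4F = 2E.
V − E + F = 0 with E = 4F/2 gives 182 − (4/2 − 1)·F = 0, so F = 182 and E = 364.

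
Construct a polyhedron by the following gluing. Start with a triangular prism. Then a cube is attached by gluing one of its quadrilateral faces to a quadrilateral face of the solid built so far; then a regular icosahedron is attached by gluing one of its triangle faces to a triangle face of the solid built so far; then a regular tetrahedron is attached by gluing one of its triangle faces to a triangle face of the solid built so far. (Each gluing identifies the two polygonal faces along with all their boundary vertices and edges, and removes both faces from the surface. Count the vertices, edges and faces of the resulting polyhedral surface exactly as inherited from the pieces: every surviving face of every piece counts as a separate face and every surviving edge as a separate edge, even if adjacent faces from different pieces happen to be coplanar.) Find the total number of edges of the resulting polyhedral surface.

47

A triangular prism: V=6, E=9, F=5.
Attach a cube (V=8, E=12, F=6) along a 4-gon: merge 4 vertices and 4 edges, delete both glued faces → V=10, E=17, F=9.
Attach a regular icosahedron (V=12, E=30, F=20) along a 3-gon: merge 3 vertices and 3 edges, delete both glued faces → V=19, E=44, F=27.
Attach a regular tetrahedron (V=4, E=6, F=4) along a 3-gon: merge 3 vertices and 3 edges, delete both glued faces → V=20, E=47, F=29.
Check: V − E + F = 20 − 47 + 29 = 2.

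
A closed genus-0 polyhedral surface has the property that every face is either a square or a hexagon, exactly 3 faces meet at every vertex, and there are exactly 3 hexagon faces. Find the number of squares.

6

Let x be the number of squares; then F = 3 + x.
Edge–face incidences: 2E = 6·3 + 4·x = 18 + 4x.
Every vertex has degree 3, so 3V = 2E.
Euler: V − E + F = 2 ⇒ (2E)/3 − E + (3 + x) = 2.
Multiply by 6: 2·(2E) − 3·(2E) + 6·(3 + x) = 12, i.e. 18 + 6x − (18 + 4x) = 12.
Collecting terms: 2x = 12, so x = 6.
Then 2E = 18 + 4·6 = 42, so E = 21, V = 2E/3 = 14, F = 3 + 6 = 9.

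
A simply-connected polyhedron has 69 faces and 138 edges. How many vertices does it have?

71

Here V − E + F = 2.
V = 2 + E − F = 2 + 138 − 69 = 71.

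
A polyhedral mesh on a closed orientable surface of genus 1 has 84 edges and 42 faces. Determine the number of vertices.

For a closed orientable surface of genus 1, χ = 2 − 2·1 = 0.
V = 0 + E − F = 0 + 84 − 42 = 42.

42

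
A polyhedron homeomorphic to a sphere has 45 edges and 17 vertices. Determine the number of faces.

Here V − E + F = 2.
F = 2 − V + E = 2 − 17 + 45 = 30.

30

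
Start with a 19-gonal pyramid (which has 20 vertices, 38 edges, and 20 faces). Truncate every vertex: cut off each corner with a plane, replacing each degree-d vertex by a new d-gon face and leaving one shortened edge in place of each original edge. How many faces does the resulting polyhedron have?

Truncation replaces each original edge-end by a new vertex, so V′ = 2E = 76.
Each original edge survives, and each old vertex of degree d contributes d new edges; summing degrees gives Σd = 2E, so E′ = E + 2E = 3E = 114.
Each original face survives and each original vertex becomes one new face: F′ = F + V = 40.

40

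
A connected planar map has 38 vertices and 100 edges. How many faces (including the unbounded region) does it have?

Euler's formula for a connected plane graph: V − E + F = 2, so F = 2 − 38 + 100 = 64.

64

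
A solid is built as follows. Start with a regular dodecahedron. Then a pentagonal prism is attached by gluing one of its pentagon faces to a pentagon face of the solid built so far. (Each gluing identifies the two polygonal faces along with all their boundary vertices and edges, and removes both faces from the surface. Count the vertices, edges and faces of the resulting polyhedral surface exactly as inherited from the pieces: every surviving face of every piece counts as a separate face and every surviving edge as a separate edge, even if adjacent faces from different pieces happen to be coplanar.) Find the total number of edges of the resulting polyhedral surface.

40

A regular dodecahedron: V=20, E=30, F=12.
Attach a pentagonal prism (V=10, E=15, F=7) along a 5-gon: merge 5 vertices and 5 edges, delete both glued faces → V=25, E=40, F=17.
Check: V − E + F = 25 − 40 + 17 = 2.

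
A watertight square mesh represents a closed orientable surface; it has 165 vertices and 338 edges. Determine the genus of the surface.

Every face is a square and each edge borders two faces, so 4F = 2·338, giving F = 169.
χ = V − E + F = 165 − 338 + 169 = -4.
For a closed orientable surface χ = 2 − 2g, so g = (2 − (-4))/2 = 3.

3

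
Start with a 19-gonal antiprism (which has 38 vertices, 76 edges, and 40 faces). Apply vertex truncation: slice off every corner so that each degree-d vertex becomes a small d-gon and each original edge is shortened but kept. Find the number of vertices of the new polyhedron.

152

Truncation replaces each original edge-end by a new vertex, so V′ = 2E = 152.
Each original edge survives, and each old vertex of degree d contributes d new edges; summing degrees gives Σd = 2E, so E′ = E + 2E = 3E = 228.
Each original face survives and each original vertex becomes one new face: F′ = F + V = 78.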